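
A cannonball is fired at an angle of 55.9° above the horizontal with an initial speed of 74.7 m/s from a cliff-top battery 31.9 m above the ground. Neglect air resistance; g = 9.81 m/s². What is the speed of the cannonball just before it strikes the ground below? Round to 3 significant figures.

78.8 m/s

v_x = 74.7 cos 55.9° = 41.88 m/s is unchanged throughout.
For the vertical component, v_y² = v_y0² + 2 g h = (61.86)² + 2×9.81×31.9 = 4453, so |v_y| = 66.73 m/s.
Impact speed = √(v_x² + v_y²) = √(1754 + 4453) = 78.8 m/s.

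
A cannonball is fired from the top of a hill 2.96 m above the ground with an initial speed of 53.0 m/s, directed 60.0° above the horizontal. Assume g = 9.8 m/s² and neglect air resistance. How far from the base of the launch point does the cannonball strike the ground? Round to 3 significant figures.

250 m

Components: v_x = 53.0 cos 60.0° = 26.50 m/s, v_y = 53.0 sin 60.0° = 45.90 m/s.
Vertical: 0 = 2.96 + 45.90 t − ½(9.8) t² ⇒ 4.900 t² − 45.90 t − 2.96 = 0.
t = [45.90 + √(2107 + 58.02)] / 9.800 = 9.432 s.
Horizontal: R = v_x · t = 26.50 × 9.432 = 250 m.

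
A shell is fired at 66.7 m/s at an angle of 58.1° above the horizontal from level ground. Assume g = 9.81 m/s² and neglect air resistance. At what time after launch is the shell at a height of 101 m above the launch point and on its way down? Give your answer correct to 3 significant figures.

v_y0 = 66.7 sin 58.1° = 56.63 m/s.
Set y = v_y0 t − ½ g t² = 101: 4.905 t² − 56.63 t + 101 = 0.
t = [56.63 ± √(3207 − 1982)] / 9.81 = (56.63 ± 35.00) / 9.81, giving t = 2.20 s or t = 9.34 s.
On the way down corresponds to the larger root: t = 9.34 s.

9.34 s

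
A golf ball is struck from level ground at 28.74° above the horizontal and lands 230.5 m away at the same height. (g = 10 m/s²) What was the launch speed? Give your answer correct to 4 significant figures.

On level ground, R = v₀² sin(2θ) / g, so v₀ = √(R g / sin 2θ).
sin(2 × 28.74°) = 0.8432.
v₀ = √(230.5 × 10 / 0.8432) = √2733.6 = 52.28 m/s.

52.28 m/s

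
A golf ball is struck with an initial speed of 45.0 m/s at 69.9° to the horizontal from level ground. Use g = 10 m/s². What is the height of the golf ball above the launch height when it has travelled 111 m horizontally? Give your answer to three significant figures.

v_x = 45.0 cos 69.9° = 15.46 m/s, v_y0 = 45.0 sin 69.9° = 42.26 m/s.
Time to reach x = 111 m: t = x / v_x = 111 / 15.46 = 7.180 s.
y = v_y0 t − ½ g t² = 42.26×7.180 − 5.000×7.180² = 45.7 m.

45.7 m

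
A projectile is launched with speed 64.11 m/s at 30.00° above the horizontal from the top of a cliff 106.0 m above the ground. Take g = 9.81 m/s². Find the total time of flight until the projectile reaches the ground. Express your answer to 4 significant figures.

Vertical component: v_y = 64.11 sin 30.00° = 32.055 m/s.
Taking up as positive with launch at y = 106.0 m, landing at y = 0: 0 = 106.0 + 32.055 t − ½(9.81) t².
Solving 4.905 t² − 32.055 t − 106.0 = 0 gives t = [32.055 + √(32.055² + 4·4.905·106.0)] / 9.810 = 8.950 s.

8.950 s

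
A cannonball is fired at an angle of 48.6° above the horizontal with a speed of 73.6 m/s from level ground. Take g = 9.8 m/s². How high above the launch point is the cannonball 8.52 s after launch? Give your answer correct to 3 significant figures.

115 m

v_y0 = 73.6 sin 48.6° = 55.21 m/s.
y(t) = v_y0 t − ½ g t² = 55.21×8.52 − 4.900×8.52² = 115 m.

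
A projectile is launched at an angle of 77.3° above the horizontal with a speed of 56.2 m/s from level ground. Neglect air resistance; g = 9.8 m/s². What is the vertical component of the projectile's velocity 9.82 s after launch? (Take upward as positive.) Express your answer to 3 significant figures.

-41.4 m/s

Initial vertical component: v_y0 = 56.2 sin 77.3° = 54.83 m/s.
v_y(t) = v_y0 − g t = 54.83 − 9.8 × 9.82 = -41.4 m/s.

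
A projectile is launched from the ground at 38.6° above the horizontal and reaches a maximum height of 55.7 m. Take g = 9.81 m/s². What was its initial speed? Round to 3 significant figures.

53.0 m/s

At maximum height v_y = 0, so (v₀ sin θ)² = 2 g H.
v₀ sin 38.6° = √(2 × 9.81 × 55.7) = 33.06 m/s.
v₀ = 33.06 / sin 38.6° = 33.06 / 0.6239 = 53.0 m/s.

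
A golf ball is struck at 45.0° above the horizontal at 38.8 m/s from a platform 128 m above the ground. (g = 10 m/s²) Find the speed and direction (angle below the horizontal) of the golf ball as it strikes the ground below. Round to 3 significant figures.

v_x = 38.8 cos 45.0° = 27.44 m/s (constant).
|v_y| at impact = √((27.44)² + 2×10×128) = 57.56 m/s.
Speed = √(27.44² + 57.56²) = 63.8 m/s; angle = arctan(57.56/27.44) = 64.5° below horizontal.

63.8 m/s at 64.5° below the horizontal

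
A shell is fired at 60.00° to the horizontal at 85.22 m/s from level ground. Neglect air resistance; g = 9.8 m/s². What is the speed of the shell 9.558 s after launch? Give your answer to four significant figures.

v_x = 85.22 cos 60.00° = 42.610 m/s (constant).
v_y(t) = 85.22 sin 60.00° − g t = 73.803 − 9.8 × 9.558 = -19.865 m/s.
Speed = √(v_x² + v_y²) = √(1815.6 + 394.62) = 47.01 m/s.

47.01 m/s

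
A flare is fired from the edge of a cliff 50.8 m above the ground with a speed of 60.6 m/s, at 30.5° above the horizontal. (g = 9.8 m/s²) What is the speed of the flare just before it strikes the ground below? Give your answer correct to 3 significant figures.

v_x = 60.6 cos 30.5° = 52.21 m/s is unchanged throughout.
For the vertical component, v_y² = v_y0² + 2 g h = (30.76)² + 2×9.8×50.8 = 1942, so |v_y| = 44.07 m/s.
Impact speed = √(v_x² + v_y²) = √(2726 + 1942) = 68.3 m/s.

68.3 m/s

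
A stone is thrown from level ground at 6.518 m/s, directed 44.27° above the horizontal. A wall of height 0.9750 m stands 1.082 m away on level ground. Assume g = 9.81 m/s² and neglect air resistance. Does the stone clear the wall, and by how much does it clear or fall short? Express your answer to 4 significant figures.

No — it falls 0.1838 m short of clearing the wall.

v_x = 6.518 cos 44.27° = 4.6673 m/s; v_y0 = 6.518 sin 44.27° = 4.5498 m/s.
Time to reach the wall: t = 1.082 / 4.6673 = 0.23183 s.
Height at that point: y = 4.5498×0.23183 − 4.905×0.23183² = 0.79116 m.
That is 0.9750 − 0.79116 = 0.1838 m below the top of the wall, so the stone does not clear it.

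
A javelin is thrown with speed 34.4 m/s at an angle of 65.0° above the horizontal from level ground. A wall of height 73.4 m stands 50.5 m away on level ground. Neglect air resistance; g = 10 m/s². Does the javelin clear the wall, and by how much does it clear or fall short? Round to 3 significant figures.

No — it falls 25.4 m short of clearing the wall.

v_x = 34.4 cos 65.0° = 14.54 m/s; v_y0 = 34.4 sin 65.0° = 31.18 m/s.
Time to reach the wall: t = 50.5 / 14.54 = 3.473 s.
Height at that point: y = 31.18×3.473 − 5.000×3.473² = 47.98 m.
That is 73.4 − 47.98 = 25.4 m below the top of the wall, so the javelin does not clear it.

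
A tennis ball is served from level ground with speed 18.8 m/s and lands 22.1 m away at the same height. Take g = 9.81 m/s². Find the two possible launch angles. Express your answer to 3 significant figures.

18.9° and 71.1°

Level-ground range: R = v₀² sin(2θ)/g ⇒ sin 2θ = R g / v₀² = 22.1×9.81/18.8² = 0.6134.
2θ = arcsin(0.6134) = 37.84° or 180° − 37.84° = 142.16°.
So θ = 18.9° or θ = 71.1°.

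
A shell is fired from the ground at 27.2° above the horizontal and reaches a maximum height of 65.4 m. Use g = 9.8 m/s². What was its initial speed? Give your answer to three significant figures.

78.3 m/s

At maximum height v_y = 0, so (v₀ sin θ)² = 2 g H.
v₀ sin 27.2° = √(2 × 9.8 × 65.4) = 35.80 m/s.
v₀ = 35.80 / sin 27.2° = 35.80 / 0.4571 = 78.3 m/s.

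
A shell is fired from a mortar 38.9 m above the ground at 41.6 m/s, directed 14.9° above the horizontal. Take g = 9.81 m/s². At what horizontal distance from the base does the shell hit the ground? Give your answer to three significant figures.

Components: v_x = 41.6 cos 14.9° = 40.20 m/s, v_y = 41.6 sin 14.9° = 10.70 m/s.
Vertical: 0 = 38.9 + 10.70 t − ½(9.81) t² ⇒ 4.905 t² − 10.70 t − 38.9 = 0.
t = [10.70 + √(114.5 + 763.2)] / 9.810 = 4.111 s.
Horizontal: R = v_x · t = 40.20 × 4.111 = 165 m.

165 m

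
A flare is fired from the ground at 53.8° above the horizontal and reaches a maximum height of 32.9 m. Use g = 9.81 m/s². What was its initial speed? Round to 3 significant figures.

31.5 m/s

At maximum height v_y = 0, so (v₀ sin θ)² = 2 g H.
v₀ sin 53.8° = √(2 × 9.81 × 32.9) = 25.41 m/s.
v₀ = 25.41 / sin 53.8° = 25.41 / 0.8070 = 31.5 m/s.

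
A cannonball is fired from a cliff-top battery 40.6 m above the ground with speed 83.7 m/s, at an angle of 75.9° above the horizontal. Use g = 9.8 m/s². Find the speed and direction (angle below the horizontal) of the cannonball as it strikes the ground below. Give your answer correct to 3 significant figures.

v_x = 83.7 cos 75.9° = 20.39 m/s (constant).
|v_y| at impact = √((81.18)² + 2×9.8×40.6) = 85.94 m/s.
Speed = √(20.39² + 85.94²) = 88.3 m/s; angle = arctan(85.94/20.39) = 76.7° below horizontal.

88.3 m/s at 76.7° below the horizontal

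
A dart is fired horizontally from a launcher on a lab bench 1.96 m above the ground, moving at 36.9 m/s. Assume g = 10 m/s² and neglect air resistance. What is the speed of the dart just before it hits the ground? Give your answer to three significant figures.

Fall time: t = √(2 × 1.96 / 10) = 0.6261 s.
At impact: v_x = 36.9 m/s (unchanged), v_y = g t = 10 × 0.6261 = 6.261 m/s.
Speed = √(v_x² + v_y²) = √(1362 + 39.20) = 37.4 m/s.

37.4 m/s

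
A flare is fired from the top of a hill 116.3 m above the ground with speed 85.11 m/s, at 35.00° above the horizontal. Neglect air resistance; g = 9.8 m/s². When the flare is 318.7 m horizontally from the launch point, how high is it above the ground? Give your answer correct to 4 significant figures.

237.1 m

v_x = 85.11 cos 35.00° = 69.718 m/s, v_y0 = 85.11 sin 35.00° = 48.817 m/s.
Time to reach x = 318.7 m: t = x / v_x = 318.7 / 69.718 = 4.5713 s.
y = 116.3 + v_y0 t − ½ g t² = 116.3 + 48.817×4.5713 − 4.900×4.5713² = 237.1 m.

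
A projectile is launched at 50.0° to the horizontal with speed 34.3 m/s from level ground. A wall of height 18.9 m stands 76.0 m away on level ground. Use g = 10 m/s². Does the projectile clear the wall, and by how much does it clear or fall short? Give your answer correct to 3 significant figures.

v_x = 34.3 cos 50.0° = 22.05 m/s; v_y0 = 34.3 sin 50.0° = 26.28 m/s.
Time to reach the wall: t = 76.0 / 22.05 = 3.447 s.
Height at that point: y = 26.28×3.447 − 5.000×3.447² = 31.18 m.
That is 31.18 − 18.9 = 12.3 m above the top of the wall, so the projectile clears it.

Yes — it clears the wall by 12.3 m.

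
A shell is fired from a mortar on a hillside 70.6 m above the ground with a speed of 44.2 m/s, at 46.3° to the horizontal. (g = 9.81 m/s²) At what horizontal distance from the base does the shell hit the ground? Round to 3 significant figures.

252 m

Components: v_x = 44.2 cos 46.3° = 30.54 m/s, v_y = 44.2 sin 46.3° = 31.96 m/s.
Vertical: 0 = 70.6 + 31.96 t − ½(9.81) t² ⇒ 4.905 t² − 31.96 t − 70.6 = 0.
t = [31.96 + √(1021 + 1385)] / 9.810 = 8.258 s.
Horizontal: R = v_x · t = 30.54 × 8.258 = 252 m.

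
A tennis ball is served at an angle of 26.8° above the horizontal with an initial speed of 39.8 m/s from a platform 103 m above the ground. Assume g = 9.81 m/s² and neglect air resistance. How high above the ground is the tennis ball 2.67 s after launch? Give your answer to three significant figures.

v_y0 = 39.8 sin 26.8° = 17.94 m/s.
y(t) = 103 + v_y0 t − ½ g t² = 103 + 17.94×2.67 − ½×9.81×2.67² = 116 m.

116 m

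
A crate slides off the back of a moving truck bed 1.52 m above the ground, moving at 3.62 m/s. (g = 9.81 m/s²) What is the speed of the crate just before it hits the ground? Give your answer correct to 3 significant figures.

Fall time: t = √(2 × 1.52 / 9.81) = 0.5567 s.
At impact: v_x = 3.62 m/s (unchanged), v_y = g t = 9.81 × 0.5567 = 5.461 m/s.
Speed = √(v_x² + v_y²) = √(13.10 + 29.82) = 6.55 m/s.

6.55 m/s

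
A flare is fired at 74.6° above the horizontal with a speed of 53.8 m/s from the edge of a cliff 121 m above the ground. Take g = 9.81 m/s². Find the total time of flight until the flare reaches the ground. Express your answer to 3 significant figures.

Vertical component: v_y = 53.8 sin 74.6° = 51.87 m/s.
Taking up as positive with launch at y = 121 m, landing at y = 0: 0 = 121 + 51.87 t − ½(9.81) t².
Solving 4.905 t² − 51.87 t − 121 = 0 gives t = [51.87 + √(51.87² + 4·4.905·121)] / 9.810 = 12.5 s.

12.5 s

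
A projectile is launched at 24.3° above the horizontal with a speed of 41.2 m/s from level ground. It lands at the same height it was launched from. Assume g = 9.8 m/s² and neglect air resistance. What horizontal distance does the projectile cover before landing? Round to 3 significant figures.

Components: v_x = 41.2 cos 24.3° = 37.55 m/s, v_y = 41.2 sin 24.3° = 16.95 m/s.
Time of flight (same landing height): t = 2 v_y / g = 2 × 16.95 / 9.8 = 3.459 s.
Range: R = v_x · t = 37.55 × 3.459 = 130 m.

130 m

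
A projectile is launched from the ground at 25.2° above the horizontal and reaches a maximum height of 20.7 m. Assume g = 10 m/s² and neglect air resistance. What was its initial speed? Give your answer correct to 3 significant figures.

47.8 m/s

At maximum height v_y = 0, so (v₀ sin θ)² = 2 g H.
v₀ sin 25.2° = √(2 × 10 × 20.7) = 20.35 m/s.
v₀ = 20.35 / sin 25.2° = 20.35 / 0.4258 = 47.8 m/s.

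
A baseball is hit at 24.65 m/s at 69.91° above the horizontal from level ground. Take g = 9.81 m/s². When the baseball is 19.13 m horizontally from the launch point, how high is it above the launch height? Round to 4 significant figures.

v_x = 24.65 cos 69.91° = 8.4672 m/s, v_y0 = 24.65 sin 69.91° = 23.150 m/s.
Time to reach x = 19.13 m: t = x / v_x = 19.13 / 8.4672 = 2.2593 s.
y = v_y0 t − ½ g t² = 23.150×2.2593 − 4.905×2.2593² = 27.27 m.

27.27 m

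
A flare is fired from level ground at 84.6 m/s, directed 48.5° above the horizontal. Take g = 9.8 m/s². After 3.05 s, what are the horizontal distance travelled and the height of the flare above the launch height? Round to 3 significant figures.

x = 171 m, y = 148 m

v_x = 84.6 cos 48.5° = 56.06 m/s; v_y0 = 84.6 sin 48.5° = 63.36 m/s.
x = v_x t = 56.06 × 3.05 = 171 m.
y = v_y0 t − ½ g t² = 63.36×3.05 − 4.900×3.05² = 148 m.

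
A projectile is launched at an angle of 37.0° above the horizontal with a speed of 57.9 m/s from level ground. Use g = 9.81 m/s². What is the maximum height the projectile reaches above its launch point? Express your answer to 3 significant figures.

Vertical component of launch velocity: v_y = 57.9 sin 37.0° = 34.85 m/s.
At the highest point the vertical velocity is zero, so v_y² = 2 g h_max.
h_max = (34.85)² / (2 × 9.81) = 1215 / 19.62 = 61.9 m.

61.9 m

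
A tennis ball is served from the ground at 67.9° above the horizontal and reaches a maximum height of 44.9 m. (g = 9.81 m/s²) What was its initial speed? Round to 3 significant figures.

32.0 m/s

At maximum height v_y = 0, so (v₀ sin θ)² = 2 g H.
v₀ sin 67.9° = √(2 × 9.81 × 44.9) = 29.68 m/s.
v₀ = 29.68 / sin 67.9° = 29.68 / 0.9265 = 32.0 m/s.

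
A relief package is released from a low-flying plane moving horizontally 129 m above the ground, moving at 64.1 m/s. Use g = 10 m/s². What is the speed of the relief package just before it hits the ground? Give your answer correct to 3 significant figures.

81.8 m/s

Fall time: t = √(2 × 129 / 10) = 5.079 s.
At impact: v_x = 64.1 m/s (unchanged), v_y = g t = 10 × 5.079 = 50.79 m/s.
Speed = √(v_x² + v_y²) = √(4109 + 2580) = 81.8 m/s.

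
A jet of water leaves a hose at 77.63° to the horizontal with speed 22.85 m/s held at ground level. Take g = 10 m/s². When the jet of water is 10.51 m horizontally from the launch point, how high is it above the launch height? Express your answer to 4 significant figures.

24.87 m

v_x = 22.85 cos 77.63° = 4.8950 m/s, v_y0 = 22.85 sin 77.63° = 22.320 m/s.
Time to reach x = 10.51 m: t = x / v_x = 10.51 / 4.8950 = 2.1471 s.
y = v_y0 t − ½ g t² = 22.320×2.1471 − 5.000×2.1471² = 24.87 m.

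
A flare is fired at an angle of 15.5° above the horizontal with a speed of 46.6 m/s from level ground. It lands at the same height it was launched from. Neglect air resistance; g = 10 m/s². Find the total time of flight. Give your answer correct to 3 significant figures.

2.49 s

Vertical component: v_y = 46.6 sin 15.5° = 12.45 m/s.
For a projectile landing at launch height, time of flight is t = 2 v_y / g = 2 × 12.45 / 10 = 2.49 s.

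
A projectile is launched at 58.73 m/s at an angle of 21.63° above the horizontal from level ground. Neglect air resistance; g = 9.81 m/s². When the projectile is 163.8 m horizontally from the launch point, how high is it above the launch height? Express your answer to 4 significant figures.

v_x = 58.73 cos 21.63° = 54.594 m/s, v_y0 = 58.73 sin 21.63° = 21.649 m/s.
Time to reach x = 163.8 m: t = x / v_x = 163.8 / 54.594 = 3.0003 s.
y = v_y0 t − ½ g t² = 21.649×3.0003 − 4.905×3.0003² = 20.80 m.

20.80 m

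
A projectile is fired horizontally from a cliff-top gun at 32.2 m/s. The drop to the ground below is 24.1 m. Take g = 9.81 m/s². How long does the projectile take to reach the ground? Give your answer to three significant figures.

2.22 s

The horizontal speed doesn't affect the fall. With v_y0 = 0, h = ½ g t².
t = √(2 × 24.1 / 9.81) = √4.913 = 2.22 s.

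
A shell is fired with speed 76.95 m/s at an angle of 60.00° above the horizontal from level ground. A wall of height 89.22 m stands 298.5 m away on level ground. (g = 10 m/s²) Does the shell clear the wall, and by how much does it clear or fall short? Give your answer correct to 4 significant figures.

v_x = 76.95 cos 60.00° = 38.475 m/s; v_y0 = 76.95 sin 60.00° = 66.641 m/s.
Time to reach the wall: t = 298.5 / 38.475 = 7.7583 s.
Height at that point: y = 66.641×7.7583 − 5.000×7.7583² = 216.06 m.
That is 216.06 − 89.22 = 126.8 m above the top of the wall, so the shell clears it.

Yes — it clears the wall by 126.8 m.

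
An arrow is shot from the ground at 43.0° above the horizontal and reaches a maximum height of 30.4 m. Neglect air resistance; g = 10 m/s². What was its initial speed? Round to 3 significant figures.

At maximum height v_y = 0, so (v₀ sin θ)² = 2 g H.
v₀ sin 43.0° = √(2 × 10 × 30.4) = 24.66 m/s.
v₀ = 24.66 / sin 43.0° = 24.66 / 0.6820 = 36.2 m/s.

36.2 m/s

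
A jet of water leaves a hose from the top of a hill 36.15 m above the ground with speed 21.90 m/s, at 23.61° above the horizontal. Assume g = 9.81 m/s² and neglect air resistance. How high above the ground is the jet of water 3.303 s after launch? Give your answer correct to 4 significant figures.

v_y0 = 21.90 sin 23.61° = 8.7711 m/s.
y(t) = 36.15 + v_y0 t − ½ g t² = 36.15 + 8.7711×3.303 − ½×9.81×3.303² = 11.61 m.

11.61 m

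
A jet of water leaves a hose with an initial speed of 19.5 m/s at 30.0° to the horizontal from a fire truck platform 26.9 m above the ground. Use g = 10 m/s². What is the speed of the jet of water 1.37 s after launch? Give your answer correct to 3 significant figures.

17.3 m/s

v_x = 19.5 cos 30.0° = 16.89 m/s (constant).
v_y(t) = 19.5 sin 30.0° − g t = 9.750 − 10 × 1.37 = -3.950 m/s.
Speed = √(v_x² + v_y²) = √(285.3 + 15.60) = 17.3 m/s.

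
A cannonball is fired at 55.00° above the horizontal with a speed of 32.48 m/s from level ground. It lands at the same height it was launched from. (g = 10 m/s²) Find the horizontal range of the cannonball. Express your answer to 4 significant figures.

99.13 m

Components: v_x = 32.48 cos 55.00° = 18.630 m/s, v_y = 32.48 sin 55.00° = 26.606 m/s.
Time of flight (same landing height): t = 2 v_y / g = 2 × 26.606 / 10 = 5.3212 s.
Range: R = v_x · t = 18.630 × 5.3212 = 99.13 m.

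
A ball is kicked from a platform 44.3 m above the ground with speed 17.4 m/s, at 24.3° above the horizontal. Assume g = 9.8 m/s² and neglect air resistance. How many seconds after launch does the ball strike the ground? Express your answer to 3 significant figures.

Vertical component: v_y = 17.4 sin 24.3° = 7.160 m/s.
Taking up as positive with launch at y = 44.3 m, landing at y = 0: 0 = 44.3 + 7.160 t − ½(9.8) t².
Solving 4.900 t² − 7.160 t − 44.3 = 0 gives t = [7.160 + √(7.160² + 4·4.900·44.3)] / 9.800 = 3.82 s.

3.82 s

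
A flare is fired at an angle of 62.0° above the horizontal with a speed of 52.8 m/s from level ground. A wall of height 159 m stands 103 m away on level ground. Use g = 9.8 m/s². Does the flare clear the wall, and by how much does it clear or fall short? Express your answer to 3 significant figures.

No — it falls 49.9 m short of clearing the wall.

v_x = 52.8 cos 62.0° = 24.79 m/s; v_y0 = 52.8 sin 62.0° = 46.62 m/s.
Time to reach the wall: t = 103 / 24.79 = 4.155 s.
Height at that point: y = 46.62×4.155 − 4.900×4.155² = 109.1 m.
That is 159 − 109.1 = 49.9 m below the top of the wall, so the flare does not clear it.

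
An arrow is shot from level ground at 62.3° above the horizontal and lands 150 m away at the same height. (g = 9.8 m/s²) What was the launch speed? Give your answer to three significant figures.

42.3 m/s

On level ground, R = v₀² sin(2θ) / g, so v₀ = √(R g / sin 2θ).
sin(2 × 62.3°) = 0.8231.
v₀ = √(150 × 9.8 / 0.8231) = √1786 = 42.3 m/s.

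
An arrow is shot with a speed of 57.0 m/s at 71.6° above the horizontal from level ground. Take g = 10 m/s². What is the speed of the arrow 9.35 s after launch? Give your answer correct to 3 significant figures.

43.3 m/s

v_x = 57.0 cos 71.6° = 17.99 m/s (constant).
v_y(t) = 57.0 sin 71.6° − g t = 54.09 − 10 × 9.35 = -39.41 m/s.
Speed = √(v_x² + v_y²) = √(323.6 + 1553) = 43.3 m/s.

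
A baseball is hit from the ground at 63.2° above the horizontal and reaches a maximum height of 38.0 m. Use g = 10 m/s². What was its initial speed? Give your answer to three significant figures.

At maximum height v_y = 0, so (v₀ sin θ)² = 2 g H.
v₀ sin 63.2° = √(2 × 10 × 38.0) = 27.57 m/s.
v₀ = 27.57 / sin 63.2° = 27.57 / 0.8926 = 30.9 m/s.

30.9 m/s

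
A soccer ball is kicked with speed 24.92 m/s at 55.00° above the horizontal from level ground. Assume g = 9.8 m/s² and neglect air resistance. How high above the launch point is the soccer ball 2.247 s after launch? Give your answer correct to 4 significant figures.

v_y0 = 24.92 sin 55.00° = 20.413 m/s.
y(t) = v_y0 t − ½ g t² = 20.413×2.247 − 4.900×2.247² = 21.13 m.

21.13 m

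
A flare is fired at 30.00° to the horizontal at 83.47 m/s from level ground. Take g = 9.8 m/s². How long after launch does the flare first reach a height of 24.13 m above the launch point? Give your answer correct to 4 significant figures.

v_y0 = 83.47 sin 30.00° = 41.735 m/s.
Set y = v_y0 t − ½ g t² = 24.13: 4.900 t² − 41.735 t + 24.13 = 0.
t = [41.735 ± √(1741.8 − 472.95)] / 9.8 = (41.735 ± 35.621) / 9.8, giving t = 0.6239 s or t = 7.893 s.
The flare is on the way up at the first time, so t = 0.6239 s.

0.6239 s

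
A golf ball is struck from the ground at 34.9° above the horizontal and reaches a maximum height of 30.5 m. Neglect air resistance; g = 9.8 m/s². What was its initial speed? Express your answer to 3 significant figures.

At maximum height v_y = 0, so (v₀ sin θ)² = 2 g H.
v₀ sin 34.9° = √(2 × 9.8 × 30.5) = 24.45 m/s.
v₀ = 24.45 / sin 34.9° = 24.45 / 0.5721 = 42.7 m/s.

42.7 m/s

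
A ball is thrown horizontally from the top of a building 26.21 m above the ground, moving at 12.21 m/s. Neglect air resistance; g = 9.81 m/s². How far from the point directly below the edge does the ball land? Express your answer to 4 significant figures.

28.22 m

Initial vertical velocity is zero, so the fall time comes from h = ½ g t²: t = √(2 × 26.21 / 9.81) = 2.3116 s.
Horizontal motion is uniform at 12.21 m/s, so x = 12.21 × 2.3116 = 28.22 m.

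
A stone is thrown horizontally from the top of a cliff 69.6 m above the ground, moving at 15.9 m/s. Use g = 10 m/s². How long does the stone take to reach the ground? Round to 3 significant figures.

The horizontal speed doesn't affect the fall. With v_y0 = 0, h = ½ g t².
t = √(2 × 69.6 / 10) = √13.92 = 3.73 s.

3.73 s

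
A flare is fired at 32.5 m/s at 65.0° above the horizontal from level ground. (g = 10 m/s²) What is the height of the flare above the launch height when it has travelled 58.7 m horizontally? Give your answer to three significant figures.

34.6 m

v_x = 32.5 cos 65.0° = 13.74 m/s, v_y0 = 32.5 sin 65.0° = 29.46 m/s.
Time to reach x = 58.7 m: t = x / v_x = 58.7 / 13.74 = 4.272 s.
y = v_y0 t − ½ g t² = 29.46×4.272 − 5.000×4.272² = 34.6 m.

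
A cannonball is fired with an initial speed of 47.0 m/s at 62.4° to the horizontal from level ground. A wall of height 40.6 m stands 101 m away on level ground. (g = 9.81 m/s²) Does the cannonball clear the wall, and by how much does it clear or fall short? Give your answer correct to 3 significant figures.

Yes — it clears the wall by 47.1 m.

v_x = 47.0 cos 62.4° = 21.77 m/s; v_y0 = 47.0 sin 62.4° = 41.65 m/s.
Time to reach the wall: t = 101 / 21.77 = 4.639 s.
Height at that point: y = 41.65×4.639 − 4.905×4.639² = 87.66 m.
That is 87.66 − 40.6 = 47.1 m above the top of the wall, so the cannonball clears it.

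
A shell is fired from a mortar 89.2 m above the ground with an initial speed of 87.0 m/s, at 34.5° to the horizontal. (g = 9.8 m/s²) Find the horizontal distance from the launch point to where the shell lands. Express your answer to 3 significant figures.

833 m

Components: v_x = 87.0 cos 34.5° = 71.70 m/s, v_y = 87.0 sin 34.5° = 49.28 m/s.
Vertical: 0 = 89.2 + 49.28 t − ½(9.8) t² ⇒ 4.900 t² − 49.28 t − 89.2 = 0.
t = [49.28 + √(2429 + 1748)] / 9.800 = 11.62 s.
Horizontal: R = v_x · t = 71.70 × 11.62 = 833 m.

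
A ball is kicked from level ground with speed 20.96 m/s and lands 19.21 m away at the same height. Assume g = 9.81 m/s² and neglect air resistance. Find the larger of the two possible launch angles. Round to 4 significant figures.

Level-ground range: R = v₀² sin(2θ)/g ⇒ sin 2θ = R g / v₀² = 19.21×9.81/20.96² = 0.4290.
2θ = arcsin(0.4290) = 25.404° or 180° − 25.404° = 154.596°.
So θ = 12.70° or θ = 77.30°.

77.30°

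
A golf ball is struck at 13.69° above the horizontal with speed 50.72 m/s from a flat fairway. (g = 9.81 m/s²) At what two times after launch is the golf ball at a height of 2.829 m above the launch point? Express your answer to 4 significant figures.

v_y0 = 50.72 sin 13.69° = 12.004 m/s.
Set y = v_y0 t − ½ g t² = 2.829: 4.905 t² − 12.004 t + 2.829 = 0.
t = [12.004 ± √(144.10 − 55.505)] / 9.81 = (12.004 ± 9.4125) / 9.81, giving t = 0.2642 s or t = 2.183 s.
So the golf ball is at 2.829 m at t = 0.2642 s (rising) and t = 2.183 s (falling).

0.2642 s and 2.183 s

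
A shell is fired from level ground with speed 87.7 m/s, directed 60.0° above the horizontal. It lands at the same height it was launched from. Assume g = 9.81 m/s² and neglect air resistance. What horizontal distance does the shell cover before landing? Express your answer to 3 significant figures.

679 m

Components: v_x = 87.7 cos 60.0° = 43.85 m/s, v_y = 87.7 sin 60.0° = 75.95 m/s.
Time of flight (same landing height): t = 2 v_y / g = 2 × 75.95 / 9.81 = 15.48 s.
Range: R = v_x · t = 43.85 × 15.48 = 679 m.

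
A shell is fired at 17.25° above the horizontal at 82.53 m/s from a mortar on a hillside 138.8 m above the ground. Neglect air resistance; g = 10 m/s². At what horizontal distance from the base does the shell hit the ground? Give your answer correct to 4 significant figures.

650.8 m

Components: v_x = 82.53 cos 17.25° = 78.818 m/s, v_y = 82.53 sin 17.25° = 24.474 m/s.
Vertical: 0 = 138.8 + 24.474 t − ½(10) t² ⇒ 5.000 t² − 24.474 t − 138.8 = 0.
t = [24.474 + √(598.98 + 2776.0)] / 10.00 = 8.2569 s.
Horizontal: R = v_x · t = 78.818 × 8.2569 = 650.8 m.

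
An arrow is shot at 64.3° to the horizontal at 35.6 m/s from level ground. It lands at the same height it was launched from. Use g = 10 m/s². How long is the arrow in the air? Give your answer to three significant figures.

6.42 s

Vertical component: v_y = 35.6 sin 64.3° = 32.08 m/s.
For a projectile landing at launch height, time of flight is t = 2 v_y / g = 2 × 32.08 / 10 = 6.42 s.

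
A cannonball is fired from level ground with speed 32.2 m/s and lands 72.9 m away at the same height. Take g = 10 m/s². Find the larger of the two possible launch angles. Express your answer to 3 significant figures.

Level-ground range: R = v₀² sin(2θ)/g ⇒ sin 2θ = R g / v₀² = 72.9×10/32.2² = 0.7031.
2θ = arcsin(0.7031) = 44.68° or 180° − 44.68° = 135.32°.
So θ = 22.3° or θ = 67.7°.

67.7°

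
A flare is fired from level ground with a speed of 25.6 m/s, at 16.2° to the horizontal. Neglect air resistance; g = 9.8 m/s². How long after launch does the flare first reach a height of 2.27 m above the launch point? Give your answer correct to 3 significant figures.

0.468 s

v_y0 = 25.6 sin 16.2° = 7.142 m/s.
Set y = v_y0 t − ½ g t² = 2.27: 4.900 t² − 7.142 t + 2.27 = 0.
t = [7.142 ± √(51.01 − 44.49)] / 9.8 = (7.142 ± 2.553) / 9.8, giving t = 0.468 s or t = 0.989 s.
The flare is on the way up at the first time, so t = 0.468 s.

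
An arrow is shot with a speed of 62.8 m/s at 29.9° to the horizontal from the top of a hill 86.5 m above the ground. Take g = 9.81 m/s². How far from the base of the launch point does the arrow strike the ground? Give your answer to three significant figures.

Components: v_x = 62.8 cos 29.9° = 54.44 m/s, v_y = 62.8 sin 29.9° = 31.31 m/s.
Vertical: 0 = 86.5 + 31.31 t − ½(9.81) t² ⇒ 4.905 t² − 31.31 t − 86.5 = 0.
t = [31.31 + √(980.3 + 1697)] / 9.810 = 8.466 s.
Horizontal: R = v_x · t = 54.44 × 8.466 = 461 m.

461 m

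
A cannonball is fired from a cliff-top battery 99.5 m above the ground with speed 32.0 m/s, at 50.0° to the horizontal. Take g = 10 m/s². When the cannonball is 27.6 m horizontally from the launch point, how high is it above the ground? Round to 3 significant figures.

v_x = 32.0 cos 50.0° = 20.57 m/s, v_y0 = 32.0 sin 50.0° = 24.51 m/s.
Time to reach x = 27.6 m: t = x / v_x = 27.6 / 20.57 = 1.342 s.
y = 99.5 + v_y0 t − ½ g t² = 99.5 + 24.51×1.342 − 5.000×1.342² = 123 m.

123 m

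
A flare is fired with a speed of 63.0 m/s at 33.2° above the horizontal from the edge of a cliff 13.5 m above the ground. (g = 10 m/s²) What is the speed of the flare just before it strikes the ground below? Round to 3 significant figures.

65.1 m/s

v_x = 63.0 cos 33.2° = 52.72 m/s is unchanged throughout.
For the vertical component, v_y² = v_y0² + 2 g h = (34.50)² + 2×10×13.5 = 1460, so |v_y| = 38.21 m/s.
Impact speed = √(v_x² + v_y²) = √(2779 + 1460) = 65.1 m/s.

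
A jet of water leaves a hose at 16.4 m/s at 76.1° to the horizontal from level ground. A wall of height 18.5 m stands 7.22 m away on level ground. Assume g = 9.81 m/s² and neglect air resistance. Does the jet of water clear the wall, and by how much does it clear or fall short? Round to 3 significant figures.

v_x = 16.4 cos 76.1° = 3.940 m/s; v_y0 = 16.4 sin 76.1° = 15.92 m/s.
Time to reach the wall: t = 7.22 / 3.940 = 1.832 s.
Height at that point: y = 15.92×1.832 − 4.905×1.832² = 12.70 m.
That is 18.5 − 12.70 = 5.80 m below the top of the wall, so the jet of water does not clear it.

No — it falls 5.80 m short of clearing the wall.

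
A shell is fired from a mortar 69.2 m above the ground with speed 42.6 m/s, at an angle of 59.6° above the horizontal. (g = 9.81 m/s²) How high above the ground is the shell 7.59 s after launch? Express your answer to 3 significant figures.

v_y0 = 42.6 sin 59.6° = 36.74 m/s.
y(t) = 69.2 + v_y0 t − ½ g t² = 69.2 + 36.74×7.59 − ½×9.81×7.59² = 65.5 m.

65.5 m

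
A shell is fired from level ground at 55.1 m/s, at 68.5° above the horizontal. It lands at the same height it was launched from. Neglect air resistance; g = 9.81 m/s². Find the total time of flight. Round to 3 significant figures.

Vertical component: v_y = 55.1 sin 68.5° = 51.27 m/s.
For a projectile landing at launch height, time of flight is t = 2 v_y / g = 2 × 51.27 / 9.81 = 10.5 s.

10.5 s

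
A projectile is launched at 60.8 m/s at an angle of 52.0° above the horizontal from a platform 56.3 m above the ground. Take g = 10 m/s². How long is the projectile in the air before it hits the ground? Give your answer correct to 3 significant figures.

10.6 s

Vertical component: v_y = 60.8 sin 52.0° = 47.91 m/s.
Taking up as positive with launch at y = 56.3 m, landing at y = 0: 0 = 56.3 + 47.91 t − ½(10) t².
Solving 5.000 t² − 47.91 t − 56.3 = 0 gives t = [47.91 + √(47.91² + 4·5.000·56.3)] / 10.00 = 10.6 s.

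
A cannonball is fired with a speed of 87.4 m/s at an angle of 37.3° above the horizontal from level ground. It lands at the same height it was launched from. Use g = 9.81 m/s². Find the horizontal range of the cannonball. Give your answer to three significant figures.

For level ground, R = v₀² sin(2θ) / g.
sin(2 × 37.3°) = sin 74.60° = 0.9641.
R = (87.4)² × 0.9641 / 9.81 = 751 m.

751 m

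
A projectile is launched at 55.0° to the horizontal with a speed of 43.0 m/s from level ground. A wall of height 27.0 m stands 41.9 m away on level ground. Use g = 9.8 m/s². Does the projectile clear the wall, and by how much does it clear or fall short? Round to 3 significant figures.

Yes — it clears the wall by 18.7 m.

v_x = 43.0 cos 55.0° = 24.66 m/s; v_y0 = 43.0 sin 55.0° = 35.22 m/s.
Time to reach the wall: t = 41.9 / 24.66 = 1.699 s.
Height at that point: y = 35.22×1.699 − 4.900×1.699² = 45.69 m.
That is 45.69 − 27.0 = 18.7 m above the top of the wall, so the projectile clears it.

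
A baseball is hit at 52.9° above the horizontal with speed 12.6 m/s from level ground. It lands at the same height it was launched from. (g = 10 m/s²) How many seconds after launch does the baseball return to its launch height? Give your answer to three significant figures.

Vertical component: v_y = 12.6 sin 52.9° = 10.05 m/s.
For a projectile landing at launch height, time of flight is t = 2 v_y / g = 2 × 10.05 / 10 = 2.01 s.

2.01 s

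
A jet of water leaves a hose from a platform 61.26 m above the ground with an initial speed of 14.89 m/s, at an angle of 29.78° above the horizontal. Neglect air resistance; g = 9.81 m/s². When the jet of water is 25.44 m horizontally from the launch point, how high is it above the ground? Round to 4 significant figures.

56.81 m

v_x = 14.89 cos 29.78° = 12.924 m/s, v_y0 = 14.89 sin 29.78° = 7.3954 m/s.
Time to reach x = 25.44 m: t = x / v_x = 25.44 / 12.924 = 1.9684 s.
y = 61.26 + v_y0 t − ½ g t² = 61.26 + 7.3954×1.9684 − 4.905×1.9684² = 56.81 m.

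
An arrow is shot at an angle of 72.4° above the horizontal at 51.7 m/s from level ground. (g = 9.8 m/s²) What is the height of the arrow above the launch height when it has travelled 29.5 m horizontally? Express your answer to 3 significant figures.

v_x = 51.7 cos 72.4° = 15.63 m/s, v_y0 = 51.7 sin 72.4° = 49.28 m/s.
Time to reach x = 29.5 m: t = x / v_x = 29.5 / 15.63 = 1.887 s.
y = v_y0 t − ½ g t² = 49.28×1.887 − 4.900×1.887² = 75.5 m.

75.5 m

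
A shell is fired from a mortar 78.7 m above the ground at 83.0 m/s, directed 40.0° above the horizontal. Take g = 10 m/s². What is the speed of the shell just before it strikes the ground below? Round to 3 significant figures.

v_x = 83.0 cos 40.0° = 63.58 m/s is unchanged throughout.
For the vertical component, v_y² = v_y0² + 2 g h = (53.35)² + 2×10×78.7 = 4420, so |v_y| = 66.48 m/s.
Impact speed = √(v_x² + v_y²) = √(4042 + 4420) = 92.0 m/s.

92.0 m/s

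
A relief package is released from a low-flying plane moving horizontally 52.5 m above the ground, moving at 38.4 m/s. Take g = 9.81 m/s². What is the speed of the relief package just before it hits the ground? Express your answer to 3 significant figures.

Fall time: t = √(2 × 52.5 / 9.81) = 3.272 s.
At impact: v_x = 38.4 m/s (unchanged), v_y = g t = 9.81 × 3.272 = 32.10 m/s.
Speed = √(v_x² + v_y²) = √(1475 + 1030) = 50.0 m/s.

50.0 m/s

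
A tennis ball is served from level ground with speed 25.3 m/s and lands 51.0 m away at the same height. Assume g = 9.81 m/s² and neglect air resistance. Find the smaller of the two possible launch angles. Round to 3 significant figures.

25.7°

Level-ground range: R = v₀² sin(2θ)/g ⇒ sin 2θ = R g / v₀² = 51.0×9.81/25.3² = 0.7816.
2θ = arcsin(0.7816) = 51.41° or 180° − 51.41° = 128.59°.
So θ = 25.7° or θ = 64.3°.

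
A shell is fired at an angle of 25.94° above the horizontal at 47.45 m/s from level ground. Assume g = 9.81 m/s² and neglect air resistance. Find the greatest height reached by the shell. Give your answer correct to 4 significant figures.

21.96 m

Vertical component of launch velocity: v_y = 47.45 sin 25.94° = 20.756 m/s.
At the highest point the vertical velocity is zero, so v_y² = 2 g h_max.
h_max = (20.756)² / (2 × 9.81) = 430.81 / 19.62 = 21.96 m.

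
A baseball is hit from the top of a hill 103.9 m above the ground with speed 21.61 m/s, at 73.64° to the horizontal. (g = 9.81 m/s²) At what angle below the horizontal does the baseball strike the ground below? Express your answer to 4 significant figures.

83.02°

v_x = 21.61 cos 73.64° = 6.0869 m/s.
At impact |v_y| = √(v_y0² + 2 g h) = √(20.735² + 2×9.81×103.9) = 49.684 m/s.
Angle below horizontal = arctan(|v_y| / v_x) = arctan(49.684 / 6.0869) = 83.02°.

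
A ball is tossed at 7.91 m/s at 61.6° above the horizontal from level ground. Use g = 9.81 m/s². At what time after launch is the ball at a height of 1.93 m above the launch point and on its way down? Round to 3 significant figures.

1.04 s

v_y0 = 7.91 sin 61.6° = 6.958 m/s.
Set y = v_y0 t − ½ g t² = 1.93: 4.905 t² − 6.958 t + 1.93 = 0.
t = [6.958 ± √(48.41 − 37.87)] / 9.81 = (6.958 ± 3.247) / 9.81, giving t = 0.378 s or t = 1.04 s.
On the way down corresponds to the larger root: t = 1.04 s.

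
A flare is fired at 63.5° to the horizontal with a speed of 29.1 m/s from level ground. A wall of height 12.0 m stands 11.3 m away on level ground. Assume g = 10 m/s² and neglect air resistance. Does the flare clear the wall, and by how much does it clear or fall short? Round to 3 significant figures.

v_x = 29.1 cos 63.5° = 12.98 m/s; v_y0 = 29.1 sin 63.5° = 26.04 m/s.
Time to reach the wall: t = 11.3 / 12.98 = 0.8706 s.
Height at that point: y = 26.04×0.8706 − 5.000×0.8706² = 18.88 m.
That is 18.88 − 12.0 = 6.88 m above the top of the wall, so the flare clears it.

Yes — it clears the wall by 6.88 m.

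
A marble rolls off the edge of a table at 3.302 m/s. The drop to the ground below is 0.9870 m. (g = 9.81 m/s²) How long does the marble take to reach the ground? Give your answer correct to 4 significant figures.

0.4486 s

The horizontal speed doesn't affect the fall. With v_y0 = 0, h = ½ g t².
t = √(2 × 0.9870 / 9.81) = √0.20122 = 0.4486 s.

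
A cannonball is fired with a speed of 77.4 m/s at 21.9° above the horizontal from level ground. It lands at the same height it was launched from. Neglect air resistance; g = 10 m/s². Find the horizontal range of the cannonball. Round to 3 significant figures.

For level ground, R = v₀² sin(2θ) / g.
sin(2 × 21.9°) = sin 43.80° = 0.6921.
R = (77.4)² × 0.6921 / 10 = 415 m.

415 m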